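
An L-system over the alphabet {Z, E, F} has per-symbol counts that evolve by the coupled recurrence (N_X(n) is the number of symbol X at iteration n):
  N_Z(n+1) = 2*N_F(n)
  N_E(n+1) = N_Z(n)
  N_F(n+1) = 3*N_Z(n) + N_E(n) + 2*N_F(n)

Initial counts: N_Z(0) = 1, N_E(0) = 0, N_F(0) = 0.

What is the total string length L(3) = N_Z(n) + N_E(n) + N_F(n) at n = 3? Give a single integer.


Step 0: N_Z=1, N_E=0, N_F=0, L=1
Step 1: N_Z=0, N_E=1, N_F=3, L=4
Step 2: N_Z=6, N_E=0, N_F=7, L=13
Step 3: N_Z=14, N_E=6, N_F=32, L=52

Answer: 52


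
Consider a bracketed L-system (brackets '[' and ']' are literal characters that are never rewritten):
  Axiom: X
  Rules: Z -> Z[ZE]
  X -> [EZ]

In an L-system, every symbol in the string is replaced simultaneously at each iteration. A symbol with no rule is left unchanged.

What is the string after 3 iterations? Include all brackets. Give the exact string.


Answer: [EZ[ZE][Z[ZE]E]]

Derivation:
Step 0: X
Step 1: [EZ]
Step 2: [EZ[ZE]]
Step 3: [EZ[ZE][Z[ZE]E]]


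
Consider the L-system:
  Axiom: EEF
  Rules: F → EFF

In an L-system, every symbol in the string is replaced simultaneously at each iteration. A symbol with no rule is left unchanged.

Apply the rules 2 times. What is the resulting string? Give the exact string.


Answer: EEEEFFEFF

Derivation:
Step 0: EEF
Step 1: EEEFF
Step 2: EEEEFFEFF


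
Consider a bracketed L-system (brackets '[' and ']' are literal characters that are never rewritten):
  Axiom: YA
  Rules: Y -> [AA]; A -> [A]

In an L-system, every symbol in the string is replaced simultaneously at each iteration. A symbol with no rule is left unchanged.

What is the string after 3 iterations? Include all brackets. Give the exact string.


Answer: [[[A]][[A]]][[[A]]]

Derivation:
Step 0: YA
Step 1: [AA][A]
Step 2: [[A][A]][[A]]
Step 3: [[[A]][[A]]][[[A]]]


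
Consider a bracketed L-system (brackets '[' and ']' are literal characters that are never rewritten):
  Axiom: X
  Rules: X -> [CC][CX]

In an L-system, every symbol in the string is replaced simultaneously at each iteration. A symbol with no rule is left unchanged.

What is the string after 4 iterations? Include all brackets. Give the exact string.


Step 0: X
Step 1: [CC][CX]
Step 2: [CC][C[CC][CX]]
Step 3: [CC][C[CC][C[CC][CX]]]
Step 4: [CC][C[CC][C[CC][C[CC][CX]]]]

Answer: [CC][C[CC][C[CC][C[CC][CX]]]]


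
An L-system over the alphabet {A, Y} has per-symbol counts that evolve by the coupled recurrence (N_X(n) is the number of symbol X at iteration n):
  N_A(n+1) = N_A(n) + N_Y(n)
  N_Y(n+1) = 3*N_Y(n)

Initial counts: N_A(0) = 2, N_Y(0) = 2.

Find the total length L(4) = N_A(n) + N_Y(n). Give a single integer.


Answer: 244

Derivation:
Step 0: N_A=2, N_Y=2, L=4
Step 1: N_A=4, N_Y=6, L=10
Step 2: N_A=10, N_Y=18, L=28
Step 3: N_A=28, N_Y=54, L=82
Step 4: N_A=82, N_Y=162, L=244


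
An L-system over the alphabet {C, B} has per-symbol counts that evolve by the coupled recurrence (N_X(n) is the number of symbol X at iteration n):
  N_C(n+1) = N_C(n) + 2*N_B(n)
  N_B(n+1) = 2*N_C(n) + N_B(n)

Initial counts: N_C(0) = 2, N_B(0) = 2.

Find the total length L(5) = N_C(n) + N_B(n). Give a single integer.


Step 0: N_C=2, N_B=2, L=4
Step 1: N_C=6, N_B=6, L=12
Step 2: N_C=18, N_B=18, L=36
Step 3: N_C=54, N_B=54, L=108
Step 4: N_C=162, N_B=162, L=324
Step 5: N_C=486, N_B=486, L=972

Answer: 972


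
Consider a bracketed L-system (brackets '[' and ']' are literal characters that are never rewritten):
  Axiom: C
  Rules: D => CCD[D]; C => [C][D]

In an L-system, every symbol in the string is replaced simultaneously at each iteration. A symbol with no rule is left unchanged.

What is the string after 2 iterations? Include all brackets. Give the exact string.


Answer: [[C][D]][CCD[D]]

Derivation:
Step 0: C
Step 1: [C][D]
Step 2: [[C][D]][CCD[D]]


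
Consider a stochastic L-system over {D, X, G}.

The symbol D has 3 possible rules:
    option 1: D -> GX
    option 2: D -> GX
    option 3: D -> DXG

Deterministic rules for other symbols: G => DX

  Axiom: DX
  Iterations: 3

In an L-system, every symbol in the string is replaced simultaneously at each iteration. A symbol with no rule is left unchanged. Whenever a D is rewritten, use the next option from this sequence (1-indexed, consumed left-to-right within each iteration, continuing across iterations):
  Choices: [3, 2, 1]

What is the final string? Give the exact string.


Answer: DXXXGXXX

Derivation:
Step 0: DX
Step 1: DXGX  (used choices [3])
Step 2: GXXDXX  (used choices [2])
Step 3: DXXXGXXX  (used choices [1])


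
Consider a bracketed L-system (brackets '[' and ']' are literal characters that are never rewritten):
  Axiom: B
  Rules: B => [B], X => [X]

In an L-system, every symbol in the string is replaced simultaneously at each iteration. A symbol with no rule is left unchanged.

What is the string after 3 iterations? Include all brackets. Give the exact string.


Answer: [[[B]]]

Derivation:
Step 0: B
Step 1: [B]
Step 2: [[B]]
Step 3: [[[B]]]


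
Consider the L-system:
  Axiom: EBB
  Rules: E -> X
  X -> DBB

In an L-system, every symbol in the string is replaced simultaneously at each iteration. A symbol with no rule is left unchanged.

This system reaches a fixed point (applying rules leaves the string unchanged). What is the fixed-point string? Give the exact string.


Step 0: EBB
Step 1: XBB
Step 2: DBBBB
Step 3: DBBBB  (unchanged — fixed point at step 2)

Answer: DBBBB


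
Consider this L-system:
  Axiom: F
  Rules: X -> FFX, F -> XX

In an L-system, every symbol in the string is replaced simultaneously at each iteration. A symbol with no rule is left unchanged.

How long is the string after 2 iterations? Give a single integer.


Answer: 6

Derivation:
Step 0: length = 1
Step 1: length = 2
Step 2: length = 6


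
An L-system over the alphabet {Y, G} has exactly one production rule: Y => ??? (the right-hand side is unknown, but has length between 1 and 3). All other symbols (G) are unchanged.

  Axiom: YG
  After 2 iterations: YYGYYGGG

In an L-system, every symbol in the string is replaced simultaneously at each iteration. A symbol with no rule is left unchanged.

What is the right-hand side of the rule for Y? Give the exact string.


Trying Y => YYG:
  Step 0: YG
  Step 1: YYGG
  Step 2: YYGYYGGG
Matches the given result.

Answer: YYG


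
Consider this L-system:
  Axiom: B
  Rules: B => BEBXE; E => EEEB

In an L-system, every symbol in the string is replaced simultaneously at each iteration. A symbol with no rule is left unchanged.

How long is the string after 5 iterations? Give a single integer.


Answer: 1141

Derivation:
Step 0: length = 1
Step 1: length = 5
Step 2: length = 19
Step 3: length = 73
Step 4: length = 287
Step 5: length = 1141


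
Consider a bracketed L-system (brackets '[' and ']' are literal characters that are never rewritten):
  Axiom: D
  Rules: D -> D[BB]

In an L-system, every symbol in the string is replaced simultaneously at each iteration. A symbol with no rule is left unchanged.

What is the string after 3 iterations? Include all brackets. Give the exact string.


Answer: D[BB][BB][BB]

Derivation:
Step 0: D
Step 1: D[BB]
Step 2: D[BB][BB]
Step 3: D[BB][BB][BB]


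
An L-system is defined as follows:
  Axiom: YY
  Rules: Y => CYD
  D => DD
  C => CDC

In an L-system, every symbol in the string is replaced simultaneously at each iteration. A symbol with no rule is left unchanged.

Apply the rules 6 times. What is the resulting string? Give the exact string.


Step 0: YY
Step 1: CYDCYD
Step 2: CDCCYDDDCDCCYDDD
Step 3: CDCDDCDCCDCCYDDDDDDDCDCDDCDCCDCCYDDDDDDD
Step 4: CDCDDCDCDDDDCDCDDCDCCDCDDCDCCDCCYDDDDDDDDDDDDDDDCDCDDCDCDDDDCDCDDCDCCDCDDCDCCDCCYDDDDDDDDDDDDDDD
Step 5: CDCDDCDCDDDDCDCDDCDCDDDDDDDDCDCDDCDCDDDDCDCDDCDCCDCDDCDCDDDDCDCDDCDCCDCDDCDCCDCCYDDDDDDDDDDDDDDDDDDDDDDDDDDDDDDDCDCDDCDCDDDDCDCDDCDCDDDDDDDDCDCDDCDCDDDDCDCDDCDCCDCDDCDCDDDDCDCDDCDCCDCDDCDCCDCCYDDDDDDDDDDDDDDDDDDDDDDDDDDDDDDD
Step 6: CDCDDCDCDDDDCDCDDCDCDDDDDDDDCDCDDCDCDDDDCDCDDCDCDDDDDDDDDDDDDDDDCDCDDCDCDDDDCDCDDCDCDDDDDDDDCDCDDCDCDDDDCDCDDCDCCDCDDCDCDDDDCDCDDCDCDDDDDDDDCDCDDCDCDDDDCDCDDCDCCDCDDCDCDDDDCDCDDCDCCDCDDCDCCDCCYDDDDDDDDDDDDDDDDDDDDDDDDDDDDDDDDDDDDDDDDDDDDDDDDDDDDDDDDDDDDDDDCDCDDCDCDDDDCDCDDCDCDDDDDDDDCDCDDCDCDDDDCDCDDCDCDDDDDDDDDDDDDDDDCDCDDCDCDDDDCDCDDCDCDDDDDDDDCDCDDCDCDDDDCDCDDCDCCDCDDCDCDDDDCDCDDCDCDDDDDDDDCDCDDCDCDDDDCDCDDCDCCDCDDCDCDDDDCDCDDCDCCDCDDCDCCDCCYDDDDDDDDDDDDDDDDDDDDDDDDDDDDDDDDDDDDDDDDDDDDDDDDDDDDDDDDDDDDDDD

Answer: CDCDDCDCDDDDCDCDDCDCDDDDDDDDCDCDDCDCDDDDCDCDDCDCDDDDDDDDDDDDDDDDCDCDDCDCDDDDCDCDDCDCDDDDDDDDCDCDDCDCDDDDCDCDDCDCCDCDDCDCDDDDCDCDDCDCDDDDDDDDCDCDDCDCDDDDCDCDDCDCCDCDDCDCDDDDCDCDDCDCCDCDDCDCCDCCYDDDDDDDDDDDDDDDDDDDDDDDDDDDDDDDDDDDDDDDDDDDDDDDDDDDDDDDDDDDDDDDCDCDDCDCDDDDCDCDDCDCDDDDDDDDCDCDDCDCDDDDCDCDDCDCDDDDDDDDDDDDDDDDCDCDDCDCDDDDCDCDDCDCDDDDDDDDCDCDDCDCDDDDCDCDDCDCCDCDDCDCDDDDCDCDDCDCDDDDDDDDCDCDDCDCDDDDCDCDDCDCCDCDDCDCDDDDCDCDDCDCCDCDDCDCCDCCYDDDDDDDDDDDDDDDDDDDDDDDDDDDDDDDDDDDDDDDDDDDDDDDDDDDDDDDDDDDDDDD


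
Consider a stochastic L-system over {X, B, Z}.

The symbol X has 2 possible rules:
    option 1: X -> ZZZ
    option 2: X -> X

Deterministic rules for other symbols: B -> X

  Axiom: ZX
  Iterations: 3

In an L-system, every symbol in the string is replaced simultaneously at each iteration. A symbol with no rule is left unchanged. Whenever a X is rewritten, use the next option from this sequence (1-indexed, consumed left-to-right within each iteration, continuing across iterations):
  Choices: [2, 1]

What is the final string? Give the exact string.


Answer: ZZZZ

Derivation:
Step 0: ZX
Step 1: ZX  (used choices [2])
Step 2: ZZZZ  (used choices [1])
Step 3: ZZZZ  (used choices [])


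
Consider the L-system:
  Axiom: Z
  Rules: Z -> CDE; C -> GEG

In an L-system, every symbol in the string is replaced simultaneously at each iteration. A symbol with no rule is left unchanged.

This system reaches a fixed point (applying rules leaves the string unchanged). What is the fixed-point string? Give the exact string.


Step 0: Z
Step 1: CDE
Step 2: GEGDE
Step 3: GEGDE  (unchanged — fixed point at step 2)

Answer: GEGDE


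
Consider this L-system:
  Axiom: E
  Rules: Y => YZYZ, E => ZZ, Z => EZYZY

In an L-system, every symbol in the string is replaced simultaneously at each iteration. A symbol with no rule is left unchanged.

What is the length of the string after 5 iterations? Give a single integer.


Answer: 728

Derivation:
Step 0: length = 1
Step 1: length = 2
Step 2: length = 10
Step 3: length = 40
Step 4: length = 172
Step 5: length = 728


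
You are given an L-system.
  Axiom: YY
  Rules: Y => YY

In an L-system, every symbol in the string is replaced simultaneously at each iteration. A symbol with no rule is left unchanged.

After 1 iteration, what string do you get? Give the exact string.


Answer: YYYY

Derivation:
Step 0: YY
Step 1: YYYY


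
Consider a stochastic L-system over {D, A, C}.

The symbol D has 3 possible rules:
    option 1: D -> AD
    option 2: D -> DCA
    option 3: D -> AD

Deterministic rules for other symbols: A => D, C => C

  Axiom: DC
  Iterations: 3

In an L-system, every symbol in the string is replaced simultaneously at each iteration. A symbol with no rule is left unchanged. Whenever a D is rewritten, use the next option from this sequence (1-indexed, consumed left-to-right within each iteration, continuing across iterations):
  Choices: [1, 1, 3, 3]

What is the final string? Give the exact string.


Step 0: DC
Step 1: ADC  (used choices [1])
Step 2: DADC  (used choices [1])
Step 3: ADDADC  (used choices [3, 3])

Answer: ADDADC


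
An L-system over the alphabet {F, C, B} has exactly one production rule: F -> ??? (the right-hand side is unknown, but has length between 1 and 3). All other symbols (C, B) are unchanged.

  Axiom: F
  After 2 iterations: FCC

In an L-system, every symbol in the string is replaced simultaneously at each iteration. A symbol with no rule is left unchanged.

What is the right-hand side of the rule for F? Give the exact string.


Answer: FC

Derivation:
Trying F -> FC:
  Step 0: F
  Step 1: FC
  Step 2: FCC
Matches the given result.


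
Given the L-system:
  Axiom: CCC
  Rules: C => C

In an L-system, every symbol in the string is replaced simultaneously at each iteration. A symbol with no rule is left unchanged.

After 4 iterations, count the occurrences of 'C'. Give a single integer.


Answer: 3

Derivation:
Step 0: CCC  (3 'C')
Step 1: CCC  (3 'C')
Step 2: CCC  (3 'C')
Step 3: CCC  (3 'C')
Step 4: CCC  (3 'C')


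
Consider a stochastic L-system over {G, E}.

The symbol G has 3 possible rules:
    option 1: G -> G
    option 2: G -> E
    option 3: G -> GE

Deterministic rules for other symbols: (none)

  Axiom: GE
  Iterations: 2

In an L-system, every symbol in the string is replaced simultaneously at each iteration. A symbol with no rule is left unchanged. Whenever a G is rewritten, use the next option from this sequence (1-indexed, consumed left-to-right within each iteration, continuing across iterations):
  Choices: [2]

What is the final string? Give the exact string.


Step 0: GE
Step 1: EE  (used choices [2])
Step 2: EE  (used choices [])

Answer: EE


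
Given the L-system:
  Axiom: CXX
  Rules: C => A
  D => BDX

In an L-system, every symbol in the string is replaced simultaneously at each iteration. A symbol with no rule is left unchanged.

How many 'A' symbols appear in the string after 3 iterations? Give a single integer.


Answer: 1

Derivation:
Step 0: CXX  (0 'A')
Step 1: AXX  (1 'A')
Step 2: AXX  (1 'A')
Step 3: AXX  (1 'A')


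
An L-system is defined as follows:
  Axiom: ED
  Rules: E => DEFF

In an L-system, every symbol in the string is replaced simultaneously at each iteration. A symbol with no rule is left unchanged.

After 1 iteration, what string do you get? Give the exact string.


Step 0: ED
Step 1: DEFFD

Answer: DEFFD


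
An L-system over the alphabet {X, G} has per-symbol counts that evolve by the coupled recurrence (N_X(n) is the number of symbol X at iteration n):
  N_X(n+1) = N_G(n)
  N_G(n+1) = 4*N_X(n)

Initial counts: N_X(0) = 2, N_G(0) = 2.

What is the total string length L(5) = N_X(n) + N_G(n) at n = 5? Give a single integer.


Answer: 160

Derivation:
Step 0: N_X=2, N_G=2, L=4
Step 1: N_X=2, N_G=8, L=10
Step 2: N_X=8, N_G=8, L=16
Step 3: N_X=8, N_G=32, L=40
Step 4: N_X=32, N_G=32, L=64
Step 5: N_X=32, N_G=128, L=160


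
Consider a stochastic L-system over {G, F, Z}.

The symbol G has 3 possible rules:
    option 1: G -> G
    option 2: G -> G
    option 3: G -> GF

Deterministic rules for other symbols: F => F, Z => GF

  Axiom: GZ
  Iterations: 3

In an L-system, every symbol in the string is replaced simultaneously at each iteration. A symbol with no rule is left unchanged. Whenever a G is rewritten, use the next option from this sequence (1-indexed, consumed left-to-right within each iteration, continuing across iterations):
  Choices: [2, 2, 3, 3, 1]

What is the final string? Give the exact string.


Step 0: GZ
Step 1: GGF  (used choices [2])
Step 2: GGFF  (used choices [2, 3])
Step 3: GFGFF  (used choices [3, 1])

Answer: GFGFF


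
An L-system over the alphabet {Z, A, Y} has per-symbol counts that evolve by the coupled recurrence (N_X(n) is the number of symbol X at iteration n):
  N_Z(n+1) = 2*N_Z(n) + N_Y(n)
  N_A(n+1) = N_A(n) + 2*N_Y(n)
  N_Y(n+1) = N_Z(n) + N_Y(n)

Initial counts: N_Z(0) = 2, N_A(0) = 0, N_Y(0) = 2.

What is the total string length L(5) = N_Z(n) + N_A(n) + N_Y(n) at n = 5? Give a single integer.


Answer: 686

Derivation:
Step 0: N_Z=2, N_A=0, N_Y=2, L=4
Step 1: N_Z=6, N_A=4, N_Y=4, L=14
Step 2: N_Z=16, N_A=12, N_Y=10, L=38
Step 3: N_Z=42, N_A=32, N_Y=26, L=100
Step 4: N_Z=110, N_A=84, N_Y=68, L=262
Step 5: N_Z=288, N_A=220, N_Y=178, L=686


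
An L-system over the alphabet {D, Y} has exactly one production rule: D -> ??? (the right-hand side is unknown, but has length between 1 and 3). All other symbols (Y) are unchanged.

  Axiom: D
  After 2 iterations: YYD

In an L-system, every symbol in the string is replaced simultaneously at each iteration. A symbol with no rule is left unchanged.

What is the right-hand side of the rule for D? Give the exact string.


Trying D -> YD:
  Step 0: D
  Step 1: YD
  Step 2: YYD
Matches the given result.

Answer: YD


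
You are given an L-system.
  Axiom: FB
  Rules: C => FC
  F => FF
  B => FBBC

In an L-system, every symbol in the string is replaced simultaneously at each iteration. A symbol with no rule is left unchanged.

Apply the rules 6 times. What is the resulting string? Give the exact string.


Step 0: FB
Step 1: FFFBBC
Step 2: FFFFFFFBBCFBBCFC
Step 3: FFFFFFFFFFFFFFFBBCFBBCFCFFFBBCFBBCFCFFFC
Step 4: FFFFFFFFFFFFFFFFFFFFFFFFFFFFFFFBBCFBBCFCFFFBBCFBBCFCFFFCFFFFFFFBBCFBBCFCFFFBBCFBBCFCFFFCFFFFFFFC
Step 5: FFFFFFFFFFFFFFFFFFFFFFFFFFFFFFFFFFFFFFFFFFFFFFFFFFFFFFFFFFFFFFFBBCFBBCFCFFFBBCFBBCFCFFFCFFFFFFFBBCFBBCFCFFFBBCFBBCFCFFFCFFFFFFFCFFFFFFFFFFFFFFFBBCFBBCFCFFFBBCFBBCFCFFFCFFFFFFFBBCFBBCFCFFFBBCFBBCFCFFFCFFFFFFFCFFFFFFFFFFFFFFFC
Step 6: FFFFFFFFFFFFFFFFFFFFFFFFFFFFFFFFFFFFFFFFFFFFFFFFFFFFFFFFFFFFFFFFFFFFFFFFFFFFFFFFFFFFFFFFFFFFFFFFFFFFFFFFFFFFFFFFFFFFFFFFFFFFFFFBBCFBBCFCFFFBBCFBBCFCFFFCFFFFFFFBBCFBBCFCFFFBBCFBBCFCFFFCFFFFFFFCFFFFFFFFFFFFFFFBBCFBBCFCFFFBBCFBBCFCFFFCFFFFFFFBBCFBBCFCFFFBBCFBBCFCFFFCFFFFFFFCFFFFFFFFFFFFFFFCFFFFFFFFFFFFFFFFFFFFFFFFFFFFFFFBBCFBBCFCFFFBBCFBBCFCFFFCFFFFFFFBBCFBBCFCFFFBBCFBBCFCFFFCFFFFFFFCFFFFFFFFFFFFFFFBBCFBBCFCFFFBBCFBBCFCFFFCFFFFFFFBBCFBBCFCFFFBBCFBBCFCFFFCFFFFFFFCFFFFFFFFFFFFFFFCFFFFFFFFFFFFFFFFFFFFFFFFFFFFFFFC

Answer: FFFFFFFFFFFFFFFFFFFFFFFFFFFFFFFFFFFFFFFFFFFFFFFFFFFFFFFFFFFFFFFFFFFFFFFFFFFFFFFFFFFFFFFFFFFFFFFFFFFFFFFFFFFFFFFFFFFFFFFFFFFFFFFBBCFBBCFCFFFBBCFBBCFCFFFCFFFFFFFBBCFBBCFCFFFBBCFBBCFCFFFCFFFFFFFCFFFFFFFFFFFFFFFBBCFBBCFCFFFBBCFBBCFCFFFCFFFFFFFBBCFBBCFCFFFBBCFBBCFCFFFCFFFFFFFCFFFFFFFFFFFFFFFCFFFFFFFFFFFFFFFFFFFFFFFFFFFFFFFBBCFBBCFCFFFBBCFBBCFCFFFCFFFFFFFBBCFBBCFCFFFBBCFBBCFCFFFCFFFFFFFCFFFFFFFFFFFFFFFBBCFBBCFCFFFBBCFBBCFCFFFCFFFFFFFBBCFBBCFCFFFBBCFBBCFCFFFCFFFFFFFCFFFFFFFFFFFFFFFCFFFFFFFFFFFFFFFFFFFFFFFFFFFFFFFC


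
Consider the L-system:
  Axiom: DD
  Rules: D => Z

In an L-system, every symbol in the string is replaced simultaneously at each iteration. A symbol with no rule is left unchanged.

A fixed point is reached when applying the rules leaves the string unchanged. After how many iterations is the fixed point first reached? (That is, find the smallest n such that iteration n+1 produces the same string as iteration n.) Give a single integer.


Step 0: DD
Step 1: ZZ
Step 2: ZZ  (unchanged — fixed point at step 1)

Answer: 1


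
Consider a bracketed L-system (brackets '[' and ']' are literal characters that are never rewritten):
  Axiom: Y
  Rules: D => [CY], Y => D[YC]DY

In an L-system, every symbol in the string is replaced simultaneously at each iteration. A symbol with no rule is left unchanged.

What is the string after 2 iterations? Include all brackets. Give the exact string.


Step 0: Y
Step 1: D[YC]DY
Step 2: [CY][D[YC]DYC][CY]D[YC]DY

Answer: [CY][D[YC]DYC][CY]D[YC]DY


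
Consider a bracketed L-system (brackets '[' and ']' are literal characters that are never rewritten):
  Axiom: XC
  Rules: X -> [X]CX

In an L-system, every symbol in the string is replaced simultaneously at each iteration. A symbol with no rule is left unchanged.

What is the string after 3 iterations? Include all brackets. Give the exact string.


Step 0: XC
Step 1: [X]CXC
Step 2: [[X]CX]C[X]CXC
Step 3: [[[X]CX]C[X]CX]C[[X]CX]C[X]CXC

Answer: [[[X]CX]C[X]CX]C[[X]CX]C[X]CXC


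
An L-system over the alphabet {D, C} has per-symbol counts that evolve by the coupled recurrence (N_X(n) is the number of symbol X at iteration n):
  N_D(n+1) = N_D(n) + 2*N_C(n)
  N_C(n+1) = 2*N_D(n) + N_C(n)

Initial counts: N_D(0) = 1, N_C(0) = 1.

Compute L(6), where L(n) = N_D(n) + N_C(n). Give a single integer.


Step 0: N_D=1, N_C=1, L=2
Step 1: N_D=3, N_C=3, L=6
Step 2: N_D=9, N_C=9, L=18
Step 3: N_D=27, N_C=27, L=54
Step 4: N_D=81, N_C=81, L=162
Step 5: N_D=243, N_C=243, L=486
Step 6: N_D=729, N_C=729, L=1458

Answer: 1458


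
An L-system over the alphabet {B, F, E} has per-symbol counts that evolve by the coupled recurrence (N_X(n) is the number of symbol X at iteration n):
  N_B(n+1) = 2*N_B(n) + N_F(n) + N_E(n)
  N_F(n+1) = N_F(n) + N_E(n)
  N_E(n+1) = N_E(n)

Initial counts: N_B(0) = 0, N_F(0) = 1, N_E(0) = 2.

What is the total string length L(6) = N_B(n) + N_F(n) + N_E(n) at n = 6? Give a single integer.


Answer: 318

Derivation:
Step 0: N_B=0, N_F=1, N_E=2, L=3
Step 1: N_B=3, N_F=3, N_E=2, L=8
Step 2: N_B=11, N_F=5, N_E=2, L=18
Step 3: N_B=29, N_F=7, N_E=2, L=38
Step 4: N_B=67, N_F=9, N_E=2, L=78
Step 5: N_B=145, N_F=11, N_E=2, L=158
Step 6: N_B=303, N_F=13, N_E=2, L=318


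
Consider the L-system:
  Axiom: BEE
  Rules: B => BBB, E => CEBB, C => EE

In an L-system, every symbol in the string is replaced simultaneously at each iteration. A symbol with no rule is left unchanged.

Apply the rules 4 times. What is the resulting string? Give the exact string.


Step 0: BEE
Step 1: BBBCEBBCEBB
Step 2: BBBBBBBBBEECEBBBBBBBBEECEBBBBBBBB
Step 3: BBBBBBBBBBBBBBBBBBBBBBBBBBBCEBBCEBBEECEBBBBBBBBBBBBBBBBBBBBBBBBBBCEBBCEBBEECEBBBBBBBBBBBBBBBBBBBBBBBBBB
Step 4: BBBBBBBBBBBBBBBBBBBBBBBBBBBBBBBBBBBBBBBBBBBBBBBBBBBBBBBBBBBBBBBBBBBBBBBBBBBBBBBBBEECEBBBBBBBBEECEBBBBBBBBCEBBCEBBEECEBBBBBBBBBBBBBBBBBBBBBBBBBBBBBBBBBBBBBBBBBBBBBBBBBBBBBBBBBBBBBBBBBBBBBBBBBBBBBBBBEECEBBBBBBBBEECEBBBBBBBBCEBBCEBBEECEBBBBBBBBBBBBBBBBBBBBBBBBBBBBBBBBBBBBBBBBBBBBBBBBBBBBBBBBBBBBBBBBBBBBBBBBBBBBBBBB

Answer: BBBBBBBBBBBBBBBBBBBBBBBBBBBBBBBBBBBBBBBBBBBBBBBBBBBBBBBBBBBBBBBBBBBBBBBBBBBBBBBBBEECEBBBBBBBBEECEBBBBBBBBCEBBCEBBEECEBBBBBBBBBBBBBBBBBBBBBBBBBBBBBBBBBBBBBBBBBBBBBBBBBBBBBBBBBBBBBBBBBBBBBBBBBBBBBBBBEECEBBBBBBBBEECEBBBBBBBBCEBBCEBBEECEBBBBBBBBBBBBBBBBBBBBBBBBBBBBBBBBBBBBBBBBBBBBBBBBBBBBBBBBBBBBBBBBBBBBBBBBBBBBBBBB


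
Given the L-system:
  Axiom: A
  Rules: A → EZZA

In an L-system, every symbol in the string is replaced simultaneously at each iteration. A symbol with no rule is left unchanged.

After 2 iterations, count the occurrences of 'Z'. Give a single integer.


Answer: 4

Derivation:
Step 0: A  (0 'Z')
Step 1: EZZA  (2 'Z')
Step 2: EZZEZZA  (4 'Z')


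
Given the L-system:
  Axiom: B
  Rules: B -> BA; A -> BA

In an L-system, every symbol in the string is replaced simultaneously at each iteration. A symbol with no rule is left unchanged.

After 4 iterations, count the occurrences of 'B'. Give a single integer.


Answer: 8

Derivation:
Step 0: B  (1 'B')
Step 1: BA  (1 'B')
Step 2: BABA  (2 'B')
Step 3: BABABABA  (4 'B')
Step 4: BABABABABABABABA  (8 'B')


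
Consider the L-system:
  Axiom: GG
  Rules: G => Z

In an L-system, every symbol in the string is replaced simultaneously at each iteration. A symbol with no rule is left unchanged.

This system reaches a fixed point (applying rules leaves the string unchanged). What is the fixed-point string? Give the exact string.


Answer: ZZ

Derivation:
Step 0: GG
Step 1: ZZ
Step 2: ZZ  (unchanged — fixed point at step 1)


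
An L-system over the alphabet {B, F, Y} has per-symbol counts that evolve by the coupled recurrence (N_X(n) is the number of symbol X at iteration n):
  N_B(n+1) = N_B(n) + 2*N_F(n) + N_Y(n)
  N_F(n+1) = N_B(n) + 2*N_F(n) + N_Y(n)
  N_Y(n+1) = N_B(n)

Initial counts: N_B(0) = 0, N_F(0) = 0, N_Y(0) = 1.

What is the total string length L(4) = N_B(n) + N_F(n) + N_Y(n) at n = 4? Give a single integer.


Step 0: N_B=0, N_F=0, N_Y=1, L=1
Step 1: N_B=1, N_F=1, N_Y=0, L=2
Step 2: N_B=3, N_F=3, N_Y=1, L=7
Step 3: N_B=10, N_F=10, N_Y=3, L=23
Step 4: N_B=33, N_F=33, N_Y=10, L=76

Answer: 76


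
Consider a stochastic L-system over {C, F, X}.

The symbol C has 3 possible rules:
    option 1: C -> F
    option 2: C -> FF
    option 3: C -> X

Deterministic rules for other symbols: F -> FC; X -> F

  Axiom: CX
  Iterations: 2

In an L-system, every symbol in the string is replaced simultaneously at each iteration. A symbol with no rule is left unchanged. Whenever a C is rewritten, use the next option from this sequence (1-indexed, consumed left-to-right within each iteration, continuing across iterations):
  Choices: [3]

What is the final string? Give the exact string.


Answer: FFC

Derivation:
Step 0: CX
Step 1: XF  (used choices [3])
Step 2: FFC  (used choices [])


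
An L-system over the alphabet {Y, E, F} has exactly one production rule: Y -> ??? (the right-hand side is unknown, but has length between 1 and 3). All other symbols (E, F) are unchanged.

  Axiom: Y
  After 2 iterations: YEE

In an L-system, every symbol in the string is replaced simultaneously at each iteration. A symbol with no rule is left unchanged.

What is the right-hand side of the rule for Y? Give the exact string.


Trying Y -> YE:
  Step 0: Y
  Step 1: YE
  Step 2: YEE
Matches the given result.

Answer: YE


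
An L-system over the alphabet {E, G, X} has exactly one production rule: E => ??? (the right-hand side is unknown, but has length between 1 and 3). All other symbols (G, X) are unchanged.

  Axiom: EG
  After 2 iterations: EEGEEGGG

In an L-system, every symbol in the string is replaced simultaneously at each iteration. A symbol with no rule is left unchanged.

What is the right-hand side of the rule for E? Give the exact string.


Answer: EEG

Derivation:
Trying E => EEG:
  Step 0: EG
  Step 1: EEGG
  Step 2: EEGEEGGG
Matches the given result.


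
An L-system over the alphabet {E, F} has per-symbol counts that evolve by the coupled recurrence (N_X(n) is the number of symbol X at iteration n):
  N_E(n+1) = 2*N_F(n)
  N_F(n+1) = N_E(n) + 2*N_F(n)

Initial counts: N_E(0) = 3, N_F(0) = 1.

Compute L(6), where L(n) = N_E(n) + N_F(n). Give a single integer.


Step 0: N_E=3, N_F=1, L=4
Step 1: N_E=2, N_F=5, L=7
Step 2: N_E=10, N_F=12, L=22
Step 3: N_E=24, N_F=34, L=58
Step 4: N_E=68, N_F=92, L=160
Step 5: N_E=184, N_F=252, L=436
Step 6: N_E=504, N_F=688, L=1192

Answer: 1192


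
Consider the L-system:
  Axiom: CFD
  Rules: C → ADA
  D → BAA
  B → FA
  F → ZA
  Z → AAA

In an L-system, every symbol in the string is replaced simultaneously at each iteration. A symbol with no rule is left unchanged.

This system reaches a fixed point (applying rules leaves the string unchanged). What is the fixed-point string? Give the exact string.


Answer: AAAAAAAAAAAAAAAAAAAA

Derivation:
Step 0: CFD
Step 1: ADAZABAA
Step 2: ABAAAAAAAFAAA
Step 3: AFAAAAAAAAZAAAA
Step 4: AZAAAAAAAAAAAAAAAA
Step 5: AAAAAAAAAAAAAAAAAAAA
Step 6: AAAAAAAAAAAAAAAAAAAA  (unchanged — fixed point at step 5)


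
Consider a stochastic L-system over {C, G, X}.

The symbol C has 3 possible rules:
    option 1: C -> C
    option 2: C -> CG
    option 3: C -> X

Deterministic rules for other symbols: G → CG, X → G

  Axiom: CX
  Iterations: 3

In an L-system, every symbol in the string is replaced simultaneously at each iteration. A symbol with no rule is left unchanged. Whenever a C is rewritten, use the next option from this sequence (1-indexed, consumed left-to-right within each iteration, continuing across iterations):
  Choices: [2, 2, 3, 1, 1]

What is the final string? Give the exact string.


Answer: XCGCCGCCG

Derivation:
Step 0: CX
Step 1: CGG  (used choices [2])
Step 2: CGCGCG  (used choices [2])
Step 3: XCGCCGCCG  (used choices [3, 1, 1])


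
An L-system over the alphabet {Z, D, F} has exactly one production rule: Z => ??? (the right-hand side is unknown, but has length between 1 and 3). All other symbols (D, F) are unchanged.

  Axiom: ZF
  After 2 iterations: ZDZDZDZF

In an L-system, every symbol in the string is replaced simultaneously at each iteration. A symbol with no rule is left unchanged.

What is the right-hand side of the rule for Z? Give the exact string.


Trying Z => ZDZ:
  Step 0: ZF
  Step 1: ZDZF
  Step 2: ZDZDZDZF
Matches the given result.

Answer: ZDZ


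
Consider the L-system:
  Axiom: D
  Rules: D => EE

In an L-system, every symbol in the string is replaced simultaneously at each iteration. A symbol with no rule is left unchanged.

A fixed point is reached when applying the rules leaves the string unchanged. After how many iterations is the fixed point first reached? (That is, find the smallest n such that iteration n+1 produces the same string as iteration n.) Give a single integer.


Answer: 1

Derivation:
Step 0: D
Step 1: EE
Step 2: EE  (unchanged — fixed point at step 1)


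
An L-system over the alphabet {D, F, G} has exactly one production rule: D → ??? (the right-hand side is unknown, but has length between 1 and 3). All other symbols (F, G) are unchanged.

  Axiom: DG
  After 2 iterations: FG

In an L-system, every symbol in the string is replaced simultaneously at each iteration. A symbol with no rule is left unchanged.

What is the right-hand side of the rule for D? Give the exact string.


Answer: F

Derivation:
Trying D → F:
  Step 0: DG
  Step 1: FG
  Step 2: FG
Matches the given result.


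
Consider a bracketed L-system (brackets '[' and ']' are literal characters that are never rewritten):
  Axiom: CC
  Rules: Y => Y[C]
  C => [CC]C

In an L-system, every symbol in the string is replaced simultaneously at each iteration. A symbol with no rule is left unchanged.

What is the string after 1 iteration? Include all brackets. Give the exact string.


Answer: [CC]C[CC]C

Derivation:
Step 0: CC
Step 1: [CC]C[CC]C


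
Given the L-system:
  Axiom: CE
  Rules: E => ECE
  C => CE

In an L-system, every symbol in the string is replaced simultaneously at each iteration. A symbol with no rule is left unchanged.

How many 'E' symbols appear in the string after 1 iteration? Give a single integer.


Step 0: CE  (1 'E')
Step 1: CEECE  (3 'E')

Answer: 3


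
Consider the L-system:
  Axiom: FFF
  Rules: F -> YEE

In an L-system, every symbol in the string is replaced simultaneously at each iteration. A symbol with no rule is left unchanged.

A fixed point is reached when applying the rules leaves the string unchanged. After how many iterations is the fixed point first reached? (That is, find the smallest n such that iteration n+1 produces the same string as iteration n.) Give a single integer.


Answer: 1

Derivation:
Step 0: FFF
Step 1: YEEYEEYEE
Step 2: YEEYEEYEE  (unchanged — fixed point at step 1)


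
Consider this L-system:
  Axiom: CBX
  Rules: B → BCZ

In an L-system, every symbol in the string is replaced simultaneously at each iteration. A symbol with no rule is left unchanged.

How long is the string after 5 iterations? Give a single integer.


Answer: 13

Derivation:
Step 0: length = 3
Step 1: length = 5
Step 2: length = 7
Step 3: length = 9
Step 4: length = 11
Step 5: length = 13


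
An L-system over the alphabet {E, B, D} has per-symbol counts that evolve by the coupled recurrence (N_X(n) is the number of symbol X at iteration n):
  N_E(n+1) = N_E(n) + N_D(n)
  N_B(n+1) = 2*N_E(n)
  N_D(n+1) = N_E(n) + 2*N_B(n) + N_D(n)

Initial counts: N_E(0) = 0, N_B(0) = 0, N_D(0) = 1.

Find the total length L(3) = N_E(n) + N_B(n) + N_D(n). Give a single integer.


Step 0: N_E=0, N_B=0, N_D=1, L=1
Step 1: N_E=1, N_B=0, N_D=1, L=2
Step 2: N_E=2, N_B=2, N_D=2, L=6
Step 3: N_E=4, N_B=4, N_D=8, L=16

Answer: 16


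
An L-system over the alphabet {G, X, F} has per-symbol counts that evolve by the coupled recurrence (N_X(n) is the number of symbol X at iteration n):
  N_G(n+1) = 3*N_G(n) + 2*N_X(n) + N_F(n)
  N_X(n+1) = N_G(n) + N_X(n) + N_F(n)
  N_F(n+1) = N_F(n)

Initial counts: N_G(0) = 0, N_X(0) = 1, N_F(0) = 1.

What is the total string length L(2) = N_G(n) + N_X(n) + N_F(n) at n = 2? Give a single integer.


Answer: 21

Derivation:
Step 0: N_G=0, N_X=1, N_F=1, L=2
Step 1: N_G=3, N_X=2, N_F=1, L=6
Step 2: N_G=14, N_X=6, N_F=1, L=21


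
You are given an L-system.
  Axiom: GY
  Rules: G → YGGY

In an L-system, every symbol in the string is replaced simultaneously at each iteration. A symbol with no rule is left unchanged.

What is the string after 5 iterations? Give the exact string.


Answer: YYYYYGGYYGGYYYYGGYYGGYYYYYYGGYYGGYYYYGGYYGGYYYYYYYYGGYYGGYYYYGGYYGGYYYYYYGGYYGGYYYYGGYYGGYYYYYY

Derivation:
Step 0: GY
Step 1: YGGYY
Step 2: YYGGYYGGYYY
Step 3: YYYGGYYGGYYYYGGYYGGYYYY
Step 4: YYYYGGYYGGYYYYGGYYGGYYYYYYGGYYGGYYYYGGYYGGYYYYY
Step 5: YYYYYGGYYGGYYYYGGYYGGYYYYYYGGYYGGYYYYGGYYGGYYYYYYYYGGYYGGYYYYGGYYGGYYYYYYGGYYGGYYYYGGYYGGYYYYYY


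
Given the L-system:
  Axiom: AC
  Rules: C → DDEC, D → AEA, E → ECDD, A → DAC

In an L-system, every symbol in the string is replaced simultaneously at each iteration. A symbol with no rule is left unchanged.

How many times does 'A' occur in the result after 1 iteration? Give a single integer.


Answer: 1

Derivation:
Step 0: AC  (1 'A')
Step 1: DACDDEC  (1 'A')


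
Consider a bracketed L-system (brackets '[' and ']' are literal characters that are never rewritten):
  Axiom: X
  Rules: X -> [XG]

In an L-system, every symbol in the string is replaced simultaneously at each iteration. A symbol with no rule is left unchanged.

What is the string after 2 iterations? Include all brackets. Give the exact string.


Answer: [[XG]G]

Derivation:
Step 0: X
Step 1: [XG]
Step 2: [[XG]G]


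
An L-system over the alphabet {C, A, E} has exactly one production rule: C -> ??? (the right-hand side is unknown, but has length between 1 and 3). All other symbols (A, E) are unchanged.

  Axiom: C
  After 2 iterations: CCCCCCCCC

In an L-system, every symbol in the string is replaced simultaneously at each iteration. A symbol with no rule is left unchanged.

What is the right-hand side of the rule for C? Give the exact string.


Answer: CCC

Derivation:
Trying C -> CCC:
  Step 0: C
  Step 1: CCC
  Step 2: CCCCCCCCC
Matches the given result.


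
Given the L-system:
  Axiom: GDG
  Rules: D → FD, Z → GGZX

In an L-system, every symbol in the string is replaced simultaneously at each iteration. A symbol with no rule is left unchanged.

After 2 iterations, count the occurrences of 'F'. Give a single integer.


Step 0: GDG  (0 'F')
Step 1: GFDG  (1 'F')
Step 2: GFFDG  (2 'F')

Answer: 2


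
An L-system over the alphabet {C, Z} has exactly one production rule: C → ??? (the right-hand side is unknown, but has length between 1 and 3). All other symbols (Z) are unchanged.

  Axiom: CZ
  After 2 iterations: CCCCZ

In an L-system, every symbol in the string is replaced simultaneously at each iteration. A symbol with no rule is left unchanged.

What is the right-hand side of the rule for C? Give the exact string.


Answer: CC

Derivation:
Trying C → CC:
  Step 0: CZ
  Step 1: CCZ
  Step 2: CCCCZ
Matches the given result.


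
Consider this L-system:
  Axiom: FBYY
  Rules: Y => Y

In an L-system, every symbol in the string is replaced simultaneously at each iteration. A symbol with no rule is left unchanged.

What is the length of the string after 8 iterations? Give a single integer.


Answer: 4

Derivation:
Step 0: length = 4
Step 1: length = 4
Step 2: length = 4
Step 3: length = 4
Step 4: length = 4
Step 5: length = 4
Step 6: length = 4
Step 7: length = 4
Step 8: length = 4


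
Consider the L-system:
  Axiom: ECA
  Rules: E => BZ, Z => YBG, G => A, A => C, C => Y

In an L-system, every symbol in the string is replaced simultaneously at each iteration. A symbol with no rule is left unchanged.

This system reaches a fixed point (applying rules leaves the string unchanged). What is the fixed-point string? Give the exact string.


Answer: BYBYYY

Derivation:
Step 0: ECA
Step 1: BZYC
Step 2: BYBGYY
Step 3: BYBAYY
Step 4: BYBCYY
Step 5: BYBYYY
Step 6: BYBYYY  (unchanged — fixed point at step 5)


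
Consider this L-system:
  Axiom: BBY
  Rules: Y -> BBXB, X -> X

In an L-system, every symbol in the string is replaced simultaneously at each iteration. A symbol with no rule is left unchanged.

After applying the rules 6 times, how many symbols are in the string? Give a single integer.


Step 0: length = 3
Step 1: length = 6
Step 2: length = 6
Step 3: length = 6
Step 4: length = 6
Step 5: length = 6
Step 6: length = 6

Answer: 6


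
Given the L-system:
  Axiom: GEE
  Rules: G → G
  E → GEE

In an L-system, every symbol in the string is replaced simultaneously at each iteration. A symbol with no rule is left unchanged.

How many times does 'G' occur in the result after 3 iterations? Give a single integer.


Step 0: GEE  (1 'G')
Step 1: GGEEGEE  (3 'G')
Step 2: GGGEEGEEGGEEGEE  (7 'G')
Step 3: GGGGEEGEEGGEEGEEGGGEEGEEGGEEGEE  (15 'G')

Answer: 15


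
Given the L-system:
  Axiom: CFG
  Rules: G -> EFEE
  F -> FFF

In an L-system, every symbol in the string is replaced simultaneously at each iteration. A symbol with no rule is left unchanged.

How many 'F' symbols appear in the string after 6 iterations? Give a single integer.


Step 0: length=3, 'F' count=1
Step 1: length=8, 'F' count=4
Step 2: length=16, 'F' count=12
Step 3: length=40, 'F' count=36
Step 4: length=112, 'F' count=108
Step 5: length=328, 'F' count=324
Step 6: length=976, 'F' count=972
Final string: CFFFFFFFFFFFFFFFFFFFFFFFFFFFFFFFFFFFFFFFFFFFFFFFFFFFFFFFFFFFFFFFFFFFFFFFFFFFFFFFFFFFFFFFFFFFFFFFFFFFFFFFFFFFFFFFFFFFFFFFFFFFFFFFFFFFFFFFFFFFFFFFFFFFFFFFFFFFFFFFFFFFFFFFFFFFFFFFFFFFFFFFFFFFFFFFFFFFFFFFFFFFFFFFFFFFFFFFFFFFFFFFFFFFFFFFFFFFFFFFFFFFFFFFFFFFFFFFFFFFFFFFFFFFFFFFFFFFFFFFFFFFFFFFFFFFFFFFFFFFFFFFFFFFFFFFFFFFFFFFFFFFFFFFFFFFFFFFFFFFFFFFFFFFFFFFFFFFFFFFFFFFFFFFFFFFFFFFFFFFFFFFFFFFFFFFFFFFFFFFFFFFFFFFFFFFFFFFFFFFFFFFFFFFFFFFFFFFFFFFFFFFFFFFFFFFFFFFFFFFFFFFFFFFFFFFFFFFFFFFFFFFFFFFFFFFFFFFFFFFFFFFFFFFFFFFFFFFFFFFFFFFFFFFFFFFFFFFFFFFFFFFFFFFFFFFFFFFFFFFFFFFFFFFFFFFFFFFFFFFFFFFFFFFFFFFFFFFFFFFFFFFFFFFFFFFFFFFFFFFFFFFFFFFFFFFFFFFFFFFFFFFFFFFFFFFFFFFFFFFFFFFFFFFFFFFFFFFFFFFFFFFFFFFFFFFFFFFFFFFFFFFFFFFFFFFFFFFFFFFFFFFFFFFFFEFFFFFFFFFFFFFFFFFFFFFFFFFFFFFFFFFFFFFFFFFFFFFFFFFFFFFFFFFFFFFFFFFFFFFFFFFFFFFFFFFFFFFFFFFFFFFFFFFFFFFFFFFFFFFFFFFFFFFFFFFFFFFFFFFFFFFFFFFFFFFFFFFFFFFFFFFFFFFFFFFFFFFFFFFFFFFFFFFFFFFFFFFFFFFFFFFFFFFFFFFFFFFFFFFFFFFFFFFFFFFFFFFFFFFFFFFFFFFFFFFFFEE

Answer: 972


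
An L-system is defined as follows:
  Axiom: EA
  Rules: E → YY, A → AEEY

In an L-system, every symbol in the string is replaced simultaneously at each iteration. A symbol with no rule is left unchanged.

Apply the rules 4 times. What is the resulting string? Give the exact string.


Answer: YYAEEYYYYYYYYYYYYYYYY

Derivation:
Step 0: EA
Step 1: YYAEEY
Step 2: YYAEEYYYYYY
Step 3: YYAEEYYYYYYYYYYY
Step 4: YYAEEYYYYYYYYYYYYYYYY


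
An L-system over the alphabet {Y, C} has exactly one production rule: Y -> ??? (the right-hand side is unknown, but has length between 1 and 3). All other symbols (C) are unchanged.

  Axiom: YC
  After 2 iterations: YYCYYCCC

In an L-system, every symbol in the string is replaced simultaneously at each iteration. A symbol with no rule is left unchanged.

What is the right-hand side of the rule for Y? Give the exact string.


Trying Y -> YYC:
  Step 0: YC
  Step 1: YYCC
  Step 2: YYCYYCCC
Matches the given result.

Answer: YYC


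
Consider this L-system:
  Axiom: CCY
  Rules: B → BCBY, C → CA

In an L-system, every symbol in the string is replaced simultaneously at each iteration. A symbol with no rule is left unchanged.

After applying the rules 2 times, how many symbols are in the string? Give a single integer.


Step 0: length = 3
Step 1: length = 5
Step 2: length = 7

Answer: 7


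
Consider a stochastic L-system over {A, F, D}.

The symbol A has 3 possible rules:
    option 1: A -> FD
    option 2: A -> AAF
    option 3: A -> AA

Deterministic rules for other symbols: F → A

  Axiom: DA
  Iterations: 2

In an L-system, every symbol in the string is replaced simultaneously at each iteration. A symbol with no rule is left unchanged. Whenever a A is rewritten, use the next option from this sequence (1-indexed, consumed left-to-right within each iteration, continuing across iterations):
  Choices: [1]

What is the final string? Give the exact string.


Step 0: DA
Step 1: DFD  (used choices [1])
Step 2: DAD  (used choices [])

Answer: DAD
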